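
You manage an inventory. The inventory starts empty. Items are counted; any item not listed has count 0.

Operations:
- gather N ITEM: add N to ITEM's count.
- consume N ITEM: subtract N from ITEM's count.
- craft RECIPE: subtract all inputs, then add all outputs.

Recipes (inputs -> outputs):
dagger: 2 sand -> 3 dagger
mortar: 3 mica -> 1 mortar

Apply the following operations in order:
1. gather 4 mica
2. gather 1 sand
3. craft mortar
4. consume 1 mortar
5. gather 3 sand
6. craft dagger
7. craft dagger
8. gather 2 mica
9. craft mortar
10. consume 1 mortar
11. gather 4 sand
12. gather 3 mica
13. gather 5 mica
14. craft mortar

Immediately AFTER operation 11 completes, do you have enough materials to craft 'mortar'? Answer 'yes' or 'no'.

After 1 (gather 4 mica): mica=4
After 2 (gather 1 sand): mica=4 sand=1
After 3 (craft mortar): mica=1 mortar=1 sand=1
After 4 (consume 1 mortar): mica=1 sand=1
After 5 (gather 3 sand): mica=1 sand=4
After 6 (craft dagger): dagger=3 mica=1 sand=2
After 7 (craft dagger): dagger=6 mica=1
After 8 (gather 2 mica): dagger=6 mica=3
After 9 (craft mortar): dagger=6 mortar=1
After 10 (consume 1 mortar): dagger=6
After 11 (gather 4 sand): dagger=6 sand=4

Answer: no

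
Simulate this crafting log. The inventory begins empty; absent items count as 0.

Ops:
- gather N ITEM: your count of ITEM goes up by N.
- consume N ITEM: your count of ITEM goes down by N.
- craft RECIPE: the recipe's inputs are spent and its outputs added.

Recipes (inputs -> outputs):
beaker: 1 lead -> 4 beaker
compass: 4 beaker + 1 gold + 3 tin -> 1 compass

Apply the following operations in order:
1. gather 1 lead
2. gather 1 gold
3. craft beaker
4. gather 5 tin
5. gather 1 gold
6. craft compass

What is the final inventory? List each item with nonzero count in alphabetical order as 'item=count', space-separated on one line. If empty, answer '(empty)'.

Answer: compass=1 gold=1 tin=2

Derivation:
After 1 (gather 1 lead): lead=1
After 2 (gather 1 gold): gold=1 lead=1
After 3 (craft beaker): beaker=4 gold=1
After 4 (gather 5 tin): beaker=4 gold=1 tin=5
After 5 (gather 1 gold): beaker=4 gold=2 tin=5
After 6 (craft compass): compass=1 gold=1 tin=2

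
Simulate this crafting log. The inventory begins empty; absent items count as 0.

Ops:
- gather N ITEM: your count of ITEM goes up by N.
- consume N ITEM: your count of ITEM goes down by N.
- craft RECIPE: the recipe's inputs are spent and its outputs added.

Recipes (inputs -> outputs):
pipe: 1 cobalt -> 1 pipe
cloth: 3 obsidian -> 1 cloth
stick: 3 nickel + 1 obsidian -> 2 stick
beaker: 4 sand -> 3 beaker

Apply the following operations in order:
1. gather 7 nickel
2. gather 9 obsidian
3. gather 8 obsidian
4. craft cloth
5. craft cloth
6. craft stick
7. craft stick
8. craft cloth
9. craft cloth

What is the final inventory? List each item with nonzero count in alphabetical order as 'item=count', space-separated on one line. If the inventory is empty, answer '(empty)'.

Answer: cloth=4 nickel=1 obsidian=3 stick=4

Derivation:
After 1 (gather 7 nickel): nickel=7
After 2 (gather 9 obsidian): nickel=7 obsidian=9
After 3 (gather 8 obsidian): nickel=7 obsidian=17
After 4 (craft cloth): cloth=1 nickel=7 obsidian=14
After 5 (craft cloth): cloth=2 nickel=7 obsidian=11
After 6 (craft stick): cloth=2 nickel=4 obsidian=10 stick=2
After 7 (craft stick): cloth=2 nickel=1 obsidian=9 stick=4
After 8 (craft cloth): cloth=3 nickel=1 obsidian=6 stick=4
After 9 (craft cloth): cloth=4 nickel=1 obsidian=3 stick=4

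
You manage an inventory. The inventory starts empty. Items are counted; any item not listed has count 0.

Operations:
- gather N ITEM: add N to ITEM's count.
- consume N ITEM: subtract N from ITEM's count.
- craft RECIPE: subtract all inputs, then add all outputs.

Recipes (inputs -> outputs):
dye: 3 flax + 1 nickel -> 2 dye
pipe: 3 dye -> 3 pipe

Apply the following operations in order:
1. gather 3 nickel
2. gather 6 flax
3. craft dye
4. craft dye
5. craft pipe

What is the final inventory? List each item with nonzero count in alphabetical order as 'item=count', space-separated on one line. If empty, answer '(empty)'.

After 1 (gather 3 nickel): nickel=3
After 2 (gather 6 flax): flax=6 nickel=3
After 3 (craft dye): dye=2 flax=3 nickel=2
After 4 (craft dye): dye=4 nickel=1
After 5 (craft pipe): dye=1 nickel=1 pipe=3

Answer: dye=1 nickel=1 pipe=3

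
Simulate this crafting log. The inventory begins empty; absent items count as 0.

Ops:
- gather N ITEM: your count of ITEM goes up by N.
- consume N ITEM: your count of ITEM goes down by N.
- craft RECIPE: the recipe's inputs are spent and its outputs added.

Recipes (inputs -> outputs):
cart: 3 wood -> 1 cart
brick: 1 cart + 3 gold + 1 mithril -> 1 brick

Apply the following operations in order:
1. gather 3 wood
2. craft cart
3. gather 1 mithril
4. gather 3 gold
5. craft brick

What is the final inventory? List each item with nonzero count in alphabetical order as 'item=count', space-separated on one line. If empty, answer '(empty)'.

Answer: brick=1

Derivation:
After 1 (gather 3 wood): wood=3
After 2 (craft cart): cart=1
After 3 (gather 1 mithril): cart=1 mithril=1
After 4 (gather 3 gold): cart=1 gold=3 mithril=1
After 5 (craft brick): brick=1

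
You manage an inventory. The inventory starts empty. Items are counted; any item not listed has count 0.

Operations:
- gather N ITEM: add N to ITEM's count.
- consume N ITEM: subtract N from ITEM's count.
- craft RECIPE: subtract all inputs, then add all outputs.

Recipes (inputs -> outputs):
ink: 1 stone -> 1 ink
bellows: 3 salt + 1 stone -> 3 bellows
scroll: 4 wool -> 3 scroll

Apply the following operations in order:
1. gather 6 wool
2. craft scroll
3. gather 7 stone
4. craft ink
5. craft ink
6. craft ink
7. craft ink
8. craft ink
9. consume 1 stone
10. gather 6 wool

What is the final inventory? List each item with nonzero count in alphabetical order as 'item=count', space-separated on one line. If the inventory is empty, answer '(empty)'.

After 1 (gather 6 wool): wool=6
After 2 (craft scroll): scroll=3 wool=2
After 3 (gather 7 stone): scroll=3 stone=7 wool=2
After 4 (craft ink): ink=1 scroll=3 stone=6 wool=2
After 5 (craft ink): ink=2 scroll=3 stone=5 wool=2
After 6 (craft ink): ink=3 scroll=3 stone=4 wool=2
After 7 (craft ink): ink=4 scroll=3 stone=3 wool=2
After 8 (craft ink): ink=5 scroll=3 stone=2 wool=2
After 9 (consume 1 stone): ink=5 scroll=3 stone=1 wool=2
After 10 (gather 6 wool): ink=5 scroll=3 stone=1 wool=8

Answer: ink=5 scroll=3 stone=1 wool=8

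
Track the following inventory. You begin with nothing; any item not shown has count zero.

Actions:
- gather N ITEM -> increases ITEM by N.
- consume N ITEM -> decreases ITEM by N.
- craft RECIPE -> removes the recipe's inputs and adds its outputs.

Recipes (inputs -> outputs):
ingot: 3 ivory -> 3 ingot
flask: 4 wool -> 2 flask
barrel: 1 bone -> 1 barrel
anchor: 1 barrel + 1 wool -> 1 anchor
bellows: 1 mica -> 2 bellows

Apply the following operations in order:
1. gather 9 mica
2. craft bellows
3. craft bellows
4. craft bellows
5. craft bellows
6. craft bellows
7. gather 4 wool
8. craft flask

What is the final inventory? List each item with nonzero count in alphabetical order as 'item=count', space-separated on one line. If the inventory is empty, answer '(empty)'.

After 1 (gather 9 mica): mica=9
After 2 (craft bellows): bellows=2 mica=8
After 3 (craft bellows): bellows=4 mica=7
After 4 (craft bellows): bellows=6 mica=6
After 5 (craft bellows): bellows=8 mica=5
After 6 (craft bellows): bellows=10 mica=4
After 7 (gather 4 wool): bellows=10 mica=4 wool=4
After 8 (craft flask): bellows=10 flask=2 mica=4

Answer: bellows=10 flask=2 mica=4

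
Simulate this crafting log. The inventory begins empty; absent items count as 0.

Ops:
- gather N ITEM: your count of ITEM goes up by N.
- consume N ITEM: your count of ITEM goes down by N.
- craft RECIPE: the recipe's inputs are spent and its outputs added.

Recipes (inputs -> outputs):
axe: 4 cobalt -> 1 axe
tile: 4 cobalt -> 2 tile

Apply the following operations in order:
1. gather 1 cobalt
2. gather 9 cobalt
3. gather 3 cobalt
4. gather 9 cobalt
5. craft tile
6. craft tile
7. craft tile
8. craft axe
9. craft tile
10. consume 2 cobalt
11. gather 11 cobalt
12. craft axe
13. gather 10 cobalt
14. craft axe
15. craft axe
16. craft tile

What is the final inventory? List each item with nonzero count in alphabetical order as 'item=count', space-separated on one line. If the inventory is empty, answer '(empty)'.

After 1 (gather 1 cobalt): cobalt=1
After 2 (gather 9 cobalt): cobalt=10
After 3 (gather 3 cobalt): cobalt=13
After 4 (gather 9 cobalt): cobalt=22
After 5 (craft tile): cobalt=18 tile=2
After 6 (craft tile): cobalt=14 tile=4
After 7 (craft tile): cobalt=10 tile=6
After 8 (craft axe): axe=1 cobalt=6 tile=6
After 9 (craft tile): axe=1 cobalt=2 tile=8
After 10 (consume 2 cobalt): axe=1 tile=8
After 11 (gather 11 cobalt): axe=1 cobalt=11 tile=8
After 12 (craft axe): axe=2 cobalt=7 tile=8
After 13 (gather 10 cobalt): axe=2 cobalt=17 tile=8
After 14 (craft axe): axe=3 cobalt=13 tile=8
After 15 (craft axe): axe=4 cobalt=9 tile=8
After 16 (craft tile): axe=4 cobalt=5 tile=10

Answer: axe=4 cobalt=5 tile=10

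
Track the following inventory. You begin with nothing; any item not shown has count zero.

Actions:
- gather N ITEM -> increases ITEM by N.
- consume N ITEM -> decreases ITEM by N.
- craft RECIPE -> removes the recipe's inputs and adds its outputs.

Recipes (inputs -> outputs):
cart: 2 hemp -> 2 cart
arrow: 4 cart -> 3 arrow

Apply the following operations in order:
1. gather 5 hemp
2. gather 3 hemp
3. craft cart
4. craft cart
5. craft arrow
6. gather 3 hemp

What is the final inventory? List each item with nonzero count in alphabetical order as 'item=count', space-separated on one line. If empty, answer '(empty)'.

Answer: arrow=3 hemp=7

Derivation:
After 1 (gather 5 hemp): hemp=5
After 2 (gather 3 hemp): hemp=8
After 3 (craft cart): cart=2 hemp=6
After 4 (craft cart): cart=4 hemp=4
After 5 (craft arrow): arrow=3 hemp=4
After 6 (gather 3 hemp): arrow=3 hemp=7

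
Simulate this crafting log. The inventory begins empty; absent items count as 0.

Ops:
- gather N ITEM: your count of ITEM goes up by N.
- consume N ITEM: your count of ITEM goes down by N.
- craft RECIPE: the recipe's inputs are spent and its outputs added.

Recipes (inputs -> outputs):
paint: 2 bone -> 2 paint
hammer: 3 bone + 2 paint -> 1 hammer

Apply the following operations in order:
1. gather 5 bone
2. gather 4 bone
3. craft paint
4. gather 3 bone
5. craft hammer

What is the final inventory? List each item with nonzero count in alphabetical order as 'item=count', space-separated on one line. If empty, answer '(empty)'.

After 1 (gather 5 bone): bone=5
After 2 (gather 4 bone): bone=9
After 3 (craft paint): bone=7 paint=2
After 4 (gather 3 bone): bone=10 paint=2
After 5 (craft hammer): bone=7 hammer=1

Answer: bone=7 hammer=1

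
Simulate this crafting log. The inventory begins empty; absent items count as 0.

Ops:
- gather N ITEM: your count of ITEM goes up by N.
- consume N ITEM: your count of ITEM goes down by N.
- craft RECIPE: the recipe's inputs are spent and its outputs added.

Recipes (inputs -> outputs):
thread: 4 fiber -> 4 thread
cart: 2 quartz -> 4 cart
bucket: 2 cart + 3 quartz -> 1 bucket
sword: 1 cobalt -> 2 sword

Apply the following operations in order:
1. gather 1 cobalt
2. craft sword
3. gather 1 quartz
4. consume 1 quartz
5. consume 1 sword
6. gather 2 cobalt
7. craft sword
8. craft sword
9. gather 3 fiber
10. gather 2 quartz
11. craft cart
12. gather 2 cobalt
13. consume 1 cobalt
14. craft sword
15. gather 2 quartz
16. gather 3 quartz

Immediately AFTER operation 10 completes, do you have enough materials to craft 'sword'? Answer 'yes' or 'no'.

Answer: no

Derivation:
After 1 (gather 1 cobalt): cobalt=1
After 2 (craft sword): sword=2
After 3 (gather 1 quartz): quartz=1 sword=2
After 4 (consume 1 quartz): sword=2
After 5 (consume 1 sword): sword=1
After 6 (gather 2 cobalt): cobalt=2 sword=1
After 7 (craft sword): cobalt=1 sword=3
After 8 (craft sword): sword=5
After 9 (gather 3 fiber): fiber=3 sword=5
After 10 (gather 2 quartz): fiber=3 quartz=2 sword=5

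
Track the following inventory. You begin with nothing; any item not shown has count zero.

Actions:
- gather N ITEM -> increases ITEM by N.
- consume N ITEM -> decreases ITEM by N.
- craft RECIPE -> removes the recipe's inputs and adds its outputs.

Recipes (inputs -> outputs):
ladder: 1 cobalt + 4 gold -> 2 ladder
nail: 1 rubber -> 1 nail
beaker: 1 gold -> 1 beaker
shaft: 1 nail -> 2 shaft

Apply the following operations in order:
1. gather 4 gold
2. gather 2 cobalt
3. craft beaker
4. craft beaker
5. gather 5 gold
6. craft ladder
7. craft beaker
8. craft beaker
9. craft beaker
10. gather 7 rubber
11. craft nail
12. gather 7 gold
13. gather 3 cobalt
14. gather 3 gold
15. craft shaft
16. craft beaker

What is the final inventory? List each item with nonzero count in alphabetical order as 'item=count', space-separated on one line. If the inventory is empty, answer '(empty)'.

After 1 (gather 4 gold): gold=4
After 2 (gather 2 cobalt): cobalt=2 gold=4
After 3 (craft beaker): beaker=1 cobalt=2 gold=3
After 4 (craft beaker): beaker=2 cobalt=2 gold=2
After 5 (gather 5 gold): beaker=2 cobalt=2 gold=7
After 6 (craft ladder): beaker=2 cobalt=1 gold=3 ladder=2
After 7 (craft beaker): beaker=3 cobalt=1 gold=2 ladder=2
After 8 (craft beaker): beaker=4 cobalt=1 gold=1 ladder=2
After 9 (craft beaker): beaker=5 cobalt=1 ladder=2
After 10 (gather 7 rubber): beaker=5 cobalt=1 ladder=2 rubber=7
After 11 (craft nail): beaker=5 cobalt=1 ladder=2 nail=1 rubber=6
After 12 (gather 7 gold): beaker=5 cobalt=1 gold=7 ladder=2 nail=1 rubber=6
After 13 (gather 3 cobalt): beaker=5 cobalt=4 gold=7 ladder=2 nail=1 rubber=6
After 14 (gather 3 gold): beaker=5 cobalt=4 gold=10 ladder=2 nail=1 rubber=6
After 15 (craft shaft): beaker=5 cobalt=4 gold=10 ladder=2 rubber=6 shaft=2
After 16 (craft beaker): beaker=6 cobalt=4 gold=9 ladder=2 rubber=6 shaft=2

Answer: beaker=6 cobalt=4 gold=9 ladder=2 rubber=6 shaft=2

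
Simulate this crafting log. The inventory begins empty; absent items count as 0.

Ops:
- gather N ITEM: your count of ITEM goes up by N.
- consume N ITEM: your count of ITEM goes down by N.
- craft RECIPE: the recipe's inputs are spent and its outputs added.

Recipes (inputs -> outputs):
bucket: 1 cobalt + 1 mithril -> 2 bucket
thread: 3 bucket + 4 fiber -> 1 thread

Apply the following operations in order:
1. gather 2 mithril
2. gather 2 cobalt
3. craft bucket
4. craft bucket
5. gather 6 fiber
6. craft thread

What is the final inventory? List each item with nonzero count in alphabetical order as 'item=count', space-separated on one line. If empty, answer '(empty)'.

Answer: bucket=1 fiber=2 thread=1

Derivation:
After 1 (gather 2 mithril): mithril=2
After 2 (gather 2 cobalt): cobalt=2 mithril=2
After 3 (craft bucket): bucket=2 cobalt=1 mithril=1
After 4 (craft bucket): bucket=4
After 5 (gather 6 fiber): bucket=4 fiber=6
After 6 (craft thread): bucket=1 fiber=2 thread=1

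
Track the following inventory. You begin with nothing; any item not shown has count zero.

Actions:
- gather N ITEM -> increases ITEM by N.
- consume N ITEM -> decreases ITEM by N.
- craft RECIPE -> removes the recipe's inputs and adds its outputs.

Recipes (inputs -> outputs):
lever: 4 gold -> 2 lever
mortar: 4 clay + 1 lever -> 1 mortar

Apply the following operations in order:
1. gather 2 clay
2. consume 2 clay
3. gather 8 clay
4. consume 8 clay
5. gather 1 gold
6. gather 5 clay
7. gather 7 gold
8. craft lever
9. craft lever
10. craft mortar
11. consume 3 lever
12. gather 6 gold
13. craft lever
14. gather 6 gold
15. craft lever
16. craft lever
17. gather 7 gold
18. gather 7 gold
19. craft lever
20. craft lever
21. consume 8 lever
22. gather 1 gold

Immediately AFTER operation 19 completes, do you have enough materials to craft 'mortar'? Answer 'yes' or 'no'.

After 1 (gather 2 clay): clay=2
After 2 (consume 2 clay): (empty)
After 3 (gather 8 clay): clay=8
After 4 (consume 8 clay): (empty)
After 5 (gather 1 gold): gold=1
After 6 (gather 5 clay): clay=5 gold=1
After 7 (gather 7 gold): clay=5 gold=8
After 8 (craft lever): clay=5 gold=4 lever=2
After 9 (craft lever): clay=5 lever=4
After 10 (craft mortar): clay=1 lever=3 mortar=1
After 11 (consume 3 lever): clay=1 mortar=1
After 12 (gather 6 gold): clay=1 gold=6 mortar=1
After 13 (craft lever): clay=1 gold=2 lever=2 mortar=1
After 14 (gather 6 gold): clay=1 gold=8 lever=2 mortar=1
After 15 (craft lever): clay=1 gold=4 lever=4 mortar=1
After 16 (craft lever): clay=1 lever=6 mortar=1
After 17 (gather 7 gold): clay=1 gold=7 lever=6 mortar=1
After 18 (gather 7 gold): clay=1 gold=14 lever=6 mortar=1
After 19 (craft lever): clay=1 gold=10 lever=8 mortar=1

Answer: no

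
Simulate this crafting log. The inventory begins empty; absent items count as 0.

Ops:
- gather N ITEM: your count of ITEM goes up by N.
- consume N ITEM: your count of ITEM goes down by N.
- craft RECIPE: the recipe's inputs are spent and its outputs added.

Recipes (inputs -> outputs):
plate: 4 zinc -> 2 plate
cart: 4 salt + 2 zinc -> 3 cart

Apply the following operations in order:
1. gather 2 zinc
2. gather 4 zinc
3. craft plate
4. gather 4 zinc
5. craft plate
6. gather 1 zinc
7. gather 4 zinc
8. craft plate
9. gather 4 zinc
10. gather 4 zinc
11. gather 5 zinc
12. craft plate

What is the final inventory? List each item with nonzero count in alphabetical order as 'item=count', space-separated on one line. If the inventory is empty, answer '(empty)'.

After 1 (gather 2 zinc): zinc=2
After 2 (gather 4 zinc): zinc=6
After 3 (craft plate): plate=2 zinc=2
After 4 (gather 4 zinc): plate=2 zinc=6
After 5 (craft plate): plate=4 zinc=2
After 6 (gather 1 zinc): plate=4 zinc=3
After 7 (gather 4 zinc): plate=4 zinc=7
After 8 (craft plate): plate=6 zinc=3
After 9 (gather 4 zinc): plate=6 zinc=7
After 10 (gather 4 zinc): plate=6 zinc=11
After 11 (gather 5 zinc): plate=6 zinc=16
After 12 (craft plate): plate=8 zinc=12

Answer: plate=8 zinc=12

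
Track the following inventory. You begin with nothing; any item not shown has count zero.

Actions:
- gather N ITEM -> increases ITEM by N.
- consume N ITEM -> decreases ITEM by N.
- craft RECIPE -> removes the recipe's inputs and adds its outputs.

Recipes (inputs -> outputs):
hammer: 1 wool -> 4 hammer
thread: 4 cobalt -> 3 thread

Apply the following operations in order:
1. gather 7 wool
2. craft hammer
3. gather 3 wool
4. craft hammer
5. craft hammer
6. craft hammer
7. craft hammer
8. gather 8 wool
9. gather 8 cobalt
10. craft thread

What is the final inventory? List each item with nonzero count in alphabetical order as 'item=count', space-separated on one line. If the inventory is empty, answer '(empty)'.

Answer: cobalt=4 hammer=20 thread=3 wool=13

Derivation:
After 1 (gather 7 wool): wool=7
After 2 (craft hammer): hammer=4 wool=6
After 3 (gather 3 wool): hammer=4 wool=9
After 4 (craft hammer): hammer=8 wool=8
After 5 (craft hammer): hammer=12 wool=7
After 6 (craft hammer): hammer=16 wool=6
After 7 (craft hammer): hammer=20 wool=5
After 8 (gather 8 wool): hammer=20 wool=13
After 9 (gather 8 cobalt): cobalt=8 hammer=20 wool=13
After 10 (craft thread): cobalt=4 hammer=20 thread=3 wool=13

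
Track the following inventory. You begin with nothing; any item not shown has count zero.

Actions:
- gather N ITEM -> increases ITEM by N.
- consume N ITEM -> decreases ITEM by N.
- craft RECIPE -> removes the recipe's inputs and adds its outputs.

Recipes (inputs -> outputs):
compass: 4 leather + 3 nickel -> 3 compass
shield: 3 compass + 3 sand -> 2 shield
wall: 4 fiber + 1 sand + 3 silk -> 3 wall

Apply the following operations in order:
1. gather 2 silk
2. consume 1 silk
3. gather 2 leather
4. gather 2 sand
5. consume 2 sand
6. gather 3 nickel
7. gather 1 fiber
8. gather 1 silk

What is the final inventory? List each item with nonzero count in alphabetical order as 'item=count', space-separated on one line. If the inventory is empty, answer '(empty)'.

Answer: fiber=1 leather=2 nickel=3 silk=2

Derivation:
After 1 (gather 2 silk): silk=2
After 2 (consume 1 silk): silk=1
After 3 (gather 2 leather): leather=2 silk=1
After 4 (gather 2 sand): leather=2 sand=2 silk=1
After 5 (consume 2 sand): leather=2 silk=1
After 6 (gather 3 nickel): leather=2 nickel=3 silk=1
After 7 (gather 1 fiber): fiber=1 leather=2 nickel=3 silk=1
After 8 (gather 1 silk): fiber=1 leather=2 nickel=3 silk=2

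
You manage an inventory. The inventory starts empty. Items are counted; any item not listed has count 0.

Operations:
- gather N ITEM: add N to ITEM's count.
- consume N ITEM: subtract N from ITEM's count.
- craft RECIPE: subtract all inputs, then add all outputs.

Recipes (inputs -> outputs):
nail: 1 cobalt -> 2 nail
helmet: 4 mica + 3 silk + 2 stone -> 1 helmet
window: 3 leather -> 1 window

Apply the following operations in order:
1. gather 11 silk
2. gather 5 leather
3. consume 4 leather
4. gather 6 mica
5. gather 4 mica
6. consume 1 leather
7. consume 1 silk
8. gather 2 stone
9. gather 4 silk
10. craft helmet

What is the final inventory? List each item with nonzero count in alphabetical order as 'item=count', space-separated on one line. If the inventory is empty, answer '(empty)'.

After 1 (gather 11 silk): silk=11
After 2 (gather 5 leather): leather=5 silk=11
After 3 (consume 4 leather): leather=1 silk=11
After 4 (gather 6 mica): leather=1 mica=6 silk=11
After 5 (gather 4 mica): leather=1 mica=10 silk=11
After 6 (consume 1 leather): mica=10 silk=11
After 7 (consume 1 silk): mica=10 silk=10
After 8 (gather 2 stone): mica=10 silk=10 stone=2
After 9 (gather 4 silk): mica=10 silk=14 stone=2
After 10 (craft helmet): helmet=1 mica=6 silk=11

Answer: helmet=1 mica=6 silk=11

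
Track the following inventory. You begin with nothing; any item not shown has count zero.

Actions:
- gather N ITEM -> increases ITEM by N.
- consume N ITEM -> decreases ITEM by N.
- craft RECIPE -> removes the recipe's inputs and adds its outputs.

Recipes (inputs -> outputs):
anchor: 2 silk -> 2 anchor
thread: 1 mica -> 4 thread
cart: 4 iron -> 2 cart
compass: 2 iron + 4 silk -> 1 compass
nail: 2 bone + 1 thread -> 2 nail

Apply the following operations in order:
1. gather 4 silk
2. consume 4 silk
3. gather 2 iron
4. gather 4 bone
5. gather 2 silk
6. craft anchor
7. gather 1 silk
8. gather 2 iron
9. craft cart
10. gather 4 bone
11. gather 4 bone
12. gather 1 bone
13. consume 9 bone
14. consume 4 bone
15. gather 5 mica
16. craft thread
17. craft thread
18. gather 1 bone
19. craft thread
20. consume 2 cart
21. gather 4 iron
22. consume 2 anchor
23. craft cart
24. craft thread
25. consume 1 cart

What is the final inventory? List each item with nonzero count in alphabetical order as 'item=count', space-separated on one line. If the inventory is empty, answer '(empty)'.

After 1 (gather 4 silk): silk=4
After 2 (consume 4 silk): (empty)
After 3 (gather 2 iron): iron=2
After 4 (gather 4 bone): bone=4 iron=2
After 5 (gather 2 silk): bone=4 iron=2 silk=2
After 6 (craft anchor): anchor=2 bone=4 iron=2
After 7 (gather 1 silk): anchor=2 bone=4 iron=2 silk=1
After 8 (gather 2 iron): anchor=2 bone=4 iron=4 silk=1
After 9 (craft cart): anchor=2 bone=4 cart=2 silk=1
After 10 (gather 4 bone): anchor=2 bone=8 cart=2 silk=1
After 11 (gather 4 bone): anchor=2 bone=12 cart=2 silk=1
After 12 (gather 1 bone): anchor=2 bone=13 cart=2 silk=1
After 13 (consume 9 bone): anchor=2 bone=4 cart=2 silk=1
After 14 (consume 4 bone): anchor=2 cart=2 silk=1
After 15 (gather 5 mica): anchor=2 cart=2 mica=5 silk=1
After 16 (craft thread): anchor=2 cart=2 mica=4 silk=1 thread=4
After 17 (craft thread): anchor=2 cart=2 mica=3 silk=1 thread=8
After 18 (gather 1 bone): anchor=2 bone=1 cart=2 mica=3 silk=1 thread=8
After 19 (craft thread): anchor=2 bone=1 cart=2 mica=2 silk=1 thread=12
After 20 (consume 2 cart): anchor=2 bone=1 mica=2 silk=1 thread=12
After 21 (gather 4 iron): anchor=2 bone=1 iron=4 mica=2 silk=1 thread=12
After 22 (consume 2 anchor): bone=1 iron=4 mica=2 silk=1 thread=12
After 23 (craft cart): bone=1 cart=2 mica=2 silk=1 thread=12
After 24 (craft thread): bone=1 cart=2 mica=1 silk=1 thread=16
After 25 (consume 1 cart): bone=1 cart=1 mica=1 silk=1 thread=16

Answer: bone=1 cart=1 mica=1 silk=1 thread=16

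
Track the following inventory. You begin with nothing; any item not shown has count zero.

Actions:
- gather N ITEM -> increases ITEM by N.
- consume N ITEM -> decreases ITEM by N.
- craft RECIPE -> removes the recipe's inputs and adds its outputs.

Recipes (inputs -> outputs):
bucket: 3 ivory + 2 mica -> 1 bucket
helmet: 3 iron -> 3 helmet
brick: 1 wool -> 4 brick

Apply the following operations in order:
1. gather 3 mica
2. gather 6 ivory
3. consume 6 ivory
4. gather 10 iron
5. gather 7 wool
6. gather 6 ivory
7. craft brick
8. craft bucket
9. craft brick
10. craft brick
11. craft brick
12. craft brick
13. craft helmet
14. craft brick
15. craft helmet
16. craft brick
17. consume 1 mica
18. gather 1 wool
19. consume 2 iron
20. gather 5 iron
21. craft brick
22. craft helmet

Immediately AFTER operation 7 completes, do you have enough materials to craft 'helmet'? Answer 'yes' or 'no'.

Answer: yes

Derivation:
After 1 (gather 3 mica): mica=3
After 2 (gather 6 ivory): ivory=6 mica=3
After 3 (consume 6 ivory): mica=3
After 4 (gather 10 iron): iron=10 mica=3
After 5 (gather 7 wool): iron=10 mica=3 wool=7
After 6 (gather 6 ivory): iron=10 ivory=6 mica=3 wool=7
After 7 (craft brick): brick=4 iron=10 ivory=6 mica=3 wool=6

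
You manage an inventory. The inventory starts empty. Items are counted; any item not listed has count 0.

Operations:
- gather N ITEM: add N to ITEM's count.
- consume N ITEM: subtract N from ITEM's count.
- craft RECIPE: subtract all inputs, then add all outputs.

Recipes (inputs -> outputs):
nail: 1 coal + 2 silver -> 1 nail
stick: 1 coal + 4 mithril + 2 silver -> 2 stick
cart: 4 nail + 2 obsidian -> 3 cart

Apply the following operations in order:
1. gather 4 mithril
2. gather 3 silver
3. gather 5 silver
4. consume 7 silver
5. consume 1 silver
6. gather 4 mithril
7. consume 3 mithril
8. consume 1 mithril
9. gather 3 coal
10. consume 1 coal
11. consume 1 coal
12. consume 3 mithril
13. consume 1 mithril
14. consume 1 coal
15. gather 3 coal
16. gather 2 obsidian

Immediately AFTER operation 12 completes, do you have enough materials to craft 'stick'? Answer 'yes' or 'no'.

Answer: no

Derivation:
After 1 (gather 4 mithril): mithril=4
After 2 (gather 3 silver): mithril=4 silver=3
After 3 (gather 5 silver): mithril=4 silver=8
After 4 (consume 7 silver): mithril=4 silver=1
After 5 (consume 1 silver): mithril=4
After 6 (gather 4 mithril): mithril=8
After 7 (consume 3 mithril): mithril=5
After 8 (consume 1 mithril): mithril=4
After 9 (gather 3 coal): coal=3 mithril=4
After 10 (consume 1 coal): coal=2 mithril=4
After 11 (consume 1 coal): coal=1 mithril=4
After 12 (consume 3 mithril): coal=1 mithril=1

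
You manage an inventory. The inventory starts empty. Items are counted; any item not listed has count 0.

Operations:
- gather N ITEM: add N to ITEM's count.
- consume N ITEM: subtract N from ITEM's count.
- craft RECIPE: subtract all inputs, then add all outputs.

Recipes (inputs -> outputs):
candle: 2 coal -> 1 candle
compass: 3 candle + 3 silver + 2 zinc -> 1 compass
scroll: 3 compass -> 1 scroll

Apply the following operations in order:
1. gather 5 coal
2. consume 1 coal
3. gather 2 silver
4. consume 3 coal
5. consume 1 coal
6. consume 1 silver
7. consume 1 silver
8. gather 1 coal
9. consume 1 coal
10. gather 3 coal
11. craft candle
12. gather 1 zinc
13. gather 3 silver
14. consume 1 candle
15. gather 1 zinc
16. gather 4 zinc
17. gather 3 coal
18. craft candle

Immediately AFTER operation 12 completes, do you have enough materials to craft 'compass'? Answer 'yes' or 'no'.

After 1 (gather 5 coal): coal=5
After 2 (consume 1 coal): coal=4
After 3 (gather 2 silver): coal=4 silver=2
After 4 (consume 3 coal): coal=1 silver=2
After 5 (consume 1 coal): silver=2
After 6 (consume 1 silver): silver=1
After 7 (consume 1 silver): (empty)
After 8 (gather 1 coal): coal=1
After 9 (consume 1 coal): (empty)
After 10 (gather 3 coal): coal=3
After 11 (craft candle): candle=1 coal=1
After 12 (gather 1 zinc): candle=1 coal=1 zinc=1

Answer: no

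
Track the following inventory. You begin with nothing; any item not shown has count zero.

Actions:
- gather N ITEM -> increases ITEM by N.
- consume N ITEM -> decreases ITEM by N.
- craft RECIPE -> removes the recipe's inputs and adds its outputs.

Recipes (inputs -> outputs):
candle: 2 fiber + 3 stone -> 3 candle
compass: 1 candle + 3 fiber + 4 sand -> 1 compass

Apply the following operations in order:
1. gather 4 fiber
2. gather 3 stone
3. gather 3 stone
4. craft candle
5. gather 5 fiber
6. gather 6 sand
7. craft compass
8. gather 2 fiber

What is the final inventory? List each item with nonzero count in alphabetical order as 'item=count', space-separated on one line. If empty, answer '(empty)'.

After 1 (gather 4 fiber): fiber=4
After 2 (gather 3 stone): fiber=4 stone=3
After 3 (gather 3 stone): fiber=4 stone=6
After 4 (craft candle): candle=3 fiber=2 stone=3
After 5 (gather 5 fiber): candle=3 fiber=7 stone=3
After 6 (gather 6 sand): candle=3 fiber=7 sand=6 stone=3
After 7 (craft compass): candle=2 compass=1 fiber=4 sand=2 stone=3
After 8 (gather 2 fiber): candle=2 compass=1 fiber=6 sand=2 stone=3

Answer: candle=2 compass=1 fiber=6 sand=2 stone=3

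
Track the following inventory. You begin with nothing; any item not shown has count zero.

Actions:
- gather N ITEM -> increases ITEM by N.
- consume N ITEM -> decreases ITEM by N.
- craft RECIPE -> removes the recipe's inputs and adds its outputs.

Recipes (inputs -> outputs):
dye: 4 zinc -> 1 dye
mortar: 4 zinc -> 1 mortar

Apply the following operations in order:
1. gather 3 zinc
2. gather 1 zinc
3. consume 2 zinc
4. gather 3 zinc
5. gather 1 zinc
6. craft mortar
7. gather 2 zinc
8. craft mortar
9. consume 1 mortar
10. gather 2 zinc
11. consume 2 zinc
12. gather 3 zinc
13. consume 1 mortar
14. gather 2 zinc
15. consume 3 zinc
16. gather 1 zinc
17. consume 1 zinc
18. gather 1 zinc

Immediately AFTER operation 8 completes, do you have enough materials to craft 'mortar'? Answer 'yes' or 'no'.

Answer: no

Derivation:
After 1 (gather 3 zinc): zinc=3
After 2 (gather 1 zinc): zinc=4
After 3 (consume 2 zinc): zinc=2
After 4 (gather 3 zinc): zinc=5
After 5 (gather 1 zinc): zinc=6
After 6 (craft mortar): mortar=1 zinc=2
After 7 (gather 2 zinc): mortar=1 zinc=4
After 8 (craft mortar): mortar=2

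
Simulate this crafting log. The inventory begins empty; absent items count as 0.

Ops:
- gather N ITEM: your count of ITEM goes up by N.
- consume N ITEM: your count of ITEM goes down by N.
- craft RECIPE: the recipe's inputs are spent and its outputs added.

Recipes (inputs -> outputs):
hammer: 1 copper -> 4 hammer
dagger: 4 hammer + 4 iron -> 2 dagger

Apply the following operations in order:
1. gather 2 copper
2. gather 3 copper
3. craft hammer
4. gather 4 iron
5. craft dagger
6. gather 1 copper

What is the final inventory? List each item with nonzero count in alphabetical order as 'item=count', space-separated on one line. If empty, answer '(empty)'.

After 1 (gather 2 copper): copper=2
After 2 (gather 3 copper): copper=5
After 3 (craft hammer): copper=4 hammer=4
After 4 (gather 4 iron): copper=4 hammer=4 iron=4
After 5 (craft dagger): copper=4 dagger=2
After 6 (gather 1 copper): copper=5 dagger=2

Answer: copper=5 dagger=2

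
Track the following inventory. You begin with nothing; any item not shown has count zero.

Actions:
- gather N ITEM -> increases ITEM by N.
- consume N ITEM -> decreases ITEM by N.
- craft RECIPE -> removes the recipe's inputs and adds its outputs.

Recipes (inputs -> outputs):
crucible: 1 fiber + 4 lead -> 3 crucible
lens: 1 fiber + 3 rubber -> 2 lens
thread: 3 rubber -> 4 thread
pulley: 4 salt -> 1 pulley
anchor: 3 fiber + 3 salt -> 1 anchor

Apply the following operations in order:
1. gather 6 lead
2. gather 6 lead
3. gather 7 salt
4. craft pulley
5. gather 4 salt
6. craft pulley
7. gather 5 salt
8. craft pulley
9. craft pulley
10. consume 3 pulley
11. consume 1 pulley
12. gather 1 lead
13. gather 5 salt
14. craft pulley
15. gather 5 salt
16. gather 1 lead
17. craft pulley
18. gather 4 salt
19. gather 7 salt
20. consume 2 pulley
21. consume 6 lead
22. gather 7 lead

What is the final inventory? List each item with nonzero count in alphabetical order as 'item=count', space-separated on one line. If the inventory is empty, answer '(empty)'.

After 1 (gather 6 lead): lead=6
After 2 (gather 6 lead): lead=12
After 3 (gather 7 salt): lead=12 salt=7
After 4 (craft pulley): lead=12 pulley=1 salt=3
After 5 (gather 4 salt): lead=12 pulley=1 salt=7
After 6 (craft pulley): lead=12 pulley=2 salt=3
After 7 (gather 5 salt): lead=12 pulley=2 salt=8
After 8 (craft pulley): lead=12 pulley=3 salt=4
After 9 (craft pulley): lead=12 pulley=4
After 10 (consume 3 pulley): lead=12 pulley=1
After 11 (consume 1 pulley): lead=12
After 12 (gather 1 lead): lead=13
After 13 (gather 5 salt): lead=13 salt=5
After 14 (craft pulley): lead=13 pulley=1 salt=1
After 15 (gather 5 salt): lead=13 pulley=1 salt=6
After 16 (gather 1 lead): lead=14 pulley=1 salt=6
After 17 (craft pulley): lead=14 pulley=2 salt=2
After 18 (gather 4 salt): lead=14 pulley=2 salt=6
After 19 (gather 7 salt): lead=14 pulley=2 salt=13
After 20 (consume 2 pulley): lead=14 salt=13
After 21 (consume 6 lead): lead=8 salt=13
After 22 (gather 7 lead): lead=15 salt=13

Answer: lead=15 salt=13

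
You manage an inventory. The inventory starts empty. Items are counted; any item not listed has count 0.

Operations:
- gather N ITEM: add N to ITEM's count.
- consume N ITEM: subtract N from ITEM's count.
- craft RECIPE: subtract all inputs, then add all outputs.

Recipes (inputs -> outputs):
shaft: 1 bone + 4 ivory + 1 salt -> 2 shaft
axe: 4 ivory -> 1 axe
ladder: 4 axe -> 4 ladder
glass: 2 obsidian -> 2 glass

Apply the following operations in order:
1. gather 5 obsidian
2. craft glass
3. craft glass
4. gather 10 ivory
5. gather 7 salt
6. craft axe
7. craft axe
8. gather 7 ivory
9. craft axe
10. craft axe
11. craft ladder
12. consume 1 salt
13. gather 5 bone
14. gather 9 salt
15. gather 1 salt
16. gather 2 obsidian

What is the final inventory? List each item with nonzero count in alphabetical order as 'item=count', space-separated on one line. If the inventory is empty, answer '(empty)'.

Answer: bone=5 glass=4 ivory=1 ladder=4 obsidian=3 salt=16

Derivation:
After 1 (gather 5 obsidian): obsidian=5
After 2 (craft glass): glass=2 obsidian=3
After 3 (craft glass): glass=4 obsidian=1
After 4 (gather 10 ivory): glass=4 ivory=10 obsidian=1
After 5 (gather 7 salt): glass=4 ivory=10 obsidian=1 salt=7
After 6 (craft axe): axe=1 glass=4 ivory=6 obsidian=1 salt=7
After 7 (craft axe): axe=2 glass=4 ivory=2 obsidian=1 salt=7
After 8 (gather 7 ivory): axe=2 glass=4 ivory=9 obsidian=1 salt=7
After 9 (craft axe): axe=3 glass=4 ivory=5 obsidian=1 salt=7
After 10 (craft axe): axe=4 glass=4 ivory=1 obsidian=1 salt=7
After 11 (craft ladder): glass=4 ivory=1 ladder=4 obsidian=1 salt=7
After 12 (consume 1 salt): glass=4 ivory=1 ladder=4 obsidian=1 salt=6
After 13 (gather 5 bone): bone=5 glass=4 ivory=1 ladder=4 obsidian=1 salt=6
After 14 (gather 9 salt): bone=5 glass=4 ivory=1 ladder=4 obsidian=1 salt=15
After 15 (gather 1 salt): bone=5 glass=4 ivory=1 ladder=4 obsidian=1 salt=16
After 16 (gather 2 obsidian): bone=5 glass=4 ivory=1 ladder=4 obsidian=3 salt=16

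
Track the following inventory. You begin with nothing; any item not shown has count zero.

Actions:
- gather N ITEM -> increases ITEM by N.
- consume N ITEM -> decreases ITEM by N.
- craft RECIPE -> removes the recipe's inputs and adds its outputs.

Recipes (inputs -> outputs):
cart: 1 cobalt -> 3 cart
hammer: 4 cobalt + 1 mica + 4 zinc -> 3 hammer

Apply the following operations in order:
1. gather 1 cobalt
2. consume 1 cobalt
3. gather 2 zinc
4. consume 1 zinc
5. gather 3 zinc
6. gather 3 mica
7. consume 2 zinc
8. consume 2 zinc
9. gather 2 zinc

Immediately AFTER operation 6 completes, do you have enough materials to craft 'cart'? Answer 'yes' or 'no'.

Answer: no

Derivation:
After 1 (gather 1 cobalt): cobalt=1
After 2 (consume 1 cobalt): (empty)
After 3 (gather 2 zinc): zinc=2
After 4 (consume 1 zinc): zinc=1
After 5 (gather 3 zinc): zinc=4
After 6 (gather 3 mica): mica=3 zinc=4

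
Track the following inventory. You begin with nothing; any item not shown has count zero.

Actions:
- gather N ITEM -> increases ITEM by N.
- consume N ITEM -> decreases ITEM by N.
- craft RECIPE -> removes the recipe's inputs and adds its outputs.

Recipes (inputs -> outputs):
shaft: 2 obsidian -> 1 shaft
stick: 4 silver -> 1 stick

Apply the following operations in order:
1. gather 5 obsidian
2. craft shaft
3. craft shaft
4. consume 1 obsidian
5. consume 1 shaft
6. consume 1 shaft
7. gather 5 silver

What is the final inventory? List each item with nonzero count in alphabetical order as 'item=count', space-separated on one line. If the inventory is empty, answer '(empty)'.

Answer: silver=5

Derivation:
After 1 (gather 5 obsidian): obsidian=5
After 2 (craft shaft): obsidian=3 shaft=1
After 3 (craft shaft): obsidian=1 shaft=2
After 4 (consume 1 obsidian): shaft=2
After 5 (consume 1 shaft): shaft=1
After 6 (consume 1 shaft): (empty)
After 7 (gather 5 silver): silver=5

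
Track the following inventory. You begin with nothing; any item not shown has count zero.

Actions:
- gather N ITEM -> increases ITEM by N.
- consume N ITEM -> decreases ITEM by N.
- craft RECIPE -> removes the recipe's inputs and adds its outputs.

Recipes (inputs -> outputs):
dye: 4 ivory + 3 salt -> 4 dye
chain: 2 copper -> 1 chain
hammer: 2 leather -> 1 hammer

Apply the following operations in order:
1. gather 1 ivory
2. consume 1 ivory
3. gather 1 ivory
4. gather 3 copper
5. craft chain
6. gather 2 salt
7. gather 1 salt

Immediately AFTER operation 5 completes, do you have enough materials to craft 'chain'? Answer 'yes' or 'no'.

Answer: no

Derivation:
After 1 (gather 1 ivory): ivory=1
After 2 (consume 1 ivory): (empty)
After 3 (gather 1 ivory): ivory=1
After 4 (gather 3 copper): copper=3 ivory=1
After 5 (craft chain): chain=1 copper=1 ivory=1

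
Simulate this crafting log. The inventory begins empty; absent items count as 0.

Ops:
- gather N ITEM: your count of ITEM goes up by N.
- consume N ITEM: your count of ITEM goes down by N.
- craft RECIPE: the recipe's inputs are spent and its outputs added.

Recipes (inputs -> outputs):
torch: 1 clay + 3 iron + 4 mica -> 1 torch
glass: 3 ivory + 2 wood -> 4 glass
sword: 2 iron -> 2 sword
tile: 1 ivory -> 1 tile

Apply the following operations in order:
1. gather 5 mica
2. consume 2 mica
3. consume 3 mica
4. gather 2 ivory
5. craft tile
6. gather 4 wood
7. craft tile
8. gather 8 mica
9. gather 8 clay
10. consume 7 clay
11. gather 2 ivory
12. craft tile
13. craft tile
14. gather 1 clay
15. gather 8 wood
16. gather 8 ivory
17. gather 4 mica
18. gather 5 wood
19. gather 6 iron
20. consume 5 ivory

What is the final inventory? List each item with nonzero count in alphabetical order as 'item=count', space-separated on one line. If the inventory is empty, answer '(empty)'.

Answer: clay=2 iron=6 ivory=3 mica=12 tile=4 wood=17

Derivation:
After 1 (gather 5 mica): mica=5
After 2 (consume 2 mica): mica=3
After 3 (consume 3 mica): (empty)
After 4 (gather 2 ivory): ivory=2
After 5 (craft tile): ivory=1 tile=1
After 6 (gather 4 wood): ivory=1 tile=1 wood=4
After 7 (craft tile): tile=2 wood=4
After 8 (gather 8 mica): mica=8 tile=2 wood=4
After 9 (gather 8 clay): clay=8 mica=8 tile=2 wood=4
After 10 (consume 7 clay): clay=1 mica=8 tile=2 wood=4
After 11 (gather 2 ivory): clay=1 ivory=2 mica=8 tile=2 wood=4
After 12 (craft tile): clay=1 ivory=1 mica=8 tile=3 wood=4
After 13 (craft tile): clay=1 mica=8 tile=4 wood=4
After 14 (gather 1 clay): clay=2 mica=8 tile=4 wood=4
After 15 (gather 8 wood): clay=2 mica=8 tile=4 wood=12
After 16 (gather 8 ivory): clay=2 ivory=8 mica=8 tile=4 wood=12
After 17 (gather 4 mica): clay=2 ivory=8 mica=12 tile=4 wood=12
After 18 (gather 5 wood): clay=2 ivory=8 mica=12 tile=4 wood=17
After 19 (gather 6 iron): clay=2 iron=6 ivory=8 mica=12 tile=4 wood=17
After 20 (consume 5 ivory): clay=2 iron=6 ivory=3 mica=12 tile=4 wood=17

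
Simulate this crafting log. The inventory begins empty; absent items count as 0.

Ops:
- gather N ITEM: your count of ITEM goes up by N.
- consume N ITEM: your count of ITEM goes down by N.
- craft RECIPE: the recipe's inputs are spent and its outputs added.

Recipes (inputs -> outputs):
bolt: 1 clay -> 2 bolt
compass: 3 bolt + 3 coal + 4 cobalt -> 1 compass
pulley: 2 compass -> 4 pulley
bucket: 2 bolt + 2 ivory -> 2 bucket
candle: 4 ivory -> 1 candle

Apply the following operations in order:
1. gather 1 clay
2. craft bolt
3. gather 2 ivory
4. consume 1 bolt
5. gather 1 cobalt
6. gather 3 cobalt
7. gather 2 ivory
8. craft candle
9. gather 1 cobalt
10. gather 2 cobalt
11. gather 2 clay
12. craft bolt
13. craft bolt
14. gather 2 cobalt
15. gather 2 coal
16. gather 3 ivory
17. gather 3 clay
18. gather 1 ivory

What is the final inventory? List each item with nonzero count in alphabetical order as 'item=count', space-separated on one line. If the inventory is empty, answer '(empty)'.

After 1 (gather 1 clay): clay=1
After 2 (craft bolt): bolt=2
After 3 (gather 2 ivory): bolt=2 ivory=2
After 4 (consume 1 bolt): bolt=1 ivory=2
After 5 (gather 1 cobalt): bolt=1 cobalt=1 ivory=2
After 6 (gather 3 cobalt): bolt=1 cobalt=4 ivory=2
After 7 (gather 2 ivory): bolt=1 cobalt=4 ivory=4
After 8 (craft candle): bolt=1 candle=1 cobalt=4
After 9 (gather 1 cobalt): bolt=1 candle=1 cobalt=5
After 10 (gather 2 cobalt): bolt=1 candle=1 cobalt=7
After 11 (gather 2 clay): bolt=1 candle=1 clay=2 cobalt=7
After 12 (craft bolt): bolt=3 candle=1 clay=1 cobalt=7
After 13 (craft bolt): bolt=5 candle=1 cobalt=7
After 14 (gather 2 cobalt): bolt=5 candle=1 cobalt=9
After 15 (gather 2 coal): bolt=5 candle=1 coal=2 cobalt=9
After 16 (gather 3 ivory): bolt=5 candle=1 coal=2 cobalt=9 ivory=3
After 17 (gather 3 clay): bolt=5 candle=1 clay=3 coal=2 cobalt=9 ivory=3
After 18 (gather 1 ivory): bolt=5 candle=1 clay=3 coal=2 cobalt=9 ivory=4

Answer: bolt=5 candle=1 clay=3 coal=2 cobalt=9 ivory=4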